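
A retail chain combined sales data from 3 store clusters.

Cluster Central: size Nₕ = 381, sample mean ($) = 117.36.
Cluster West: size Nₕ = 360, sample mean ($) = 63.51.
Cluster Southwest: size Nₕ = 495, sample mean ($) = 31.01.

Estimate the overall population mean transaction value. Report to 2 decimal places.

67.09

N = 1236; weights Wₕ = Nₕ/N = (0.3083, 0.2913, 0.4005).
x̄_st = Σ Wₕ·x̄ₕ = 0.3083·117.36 + 0.2913·63.51 + 0.4005·31.01 ≈ 67.0936...
→ 67.09.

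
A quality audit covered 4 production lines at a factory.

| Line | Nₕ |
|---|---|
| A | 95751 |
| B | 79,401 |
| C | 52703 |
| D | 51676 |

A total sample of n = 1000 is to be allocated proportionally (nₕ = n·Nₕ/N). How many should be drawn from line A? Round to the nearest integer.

N = 95751 + 79401 + 52703 + 51676 = 279531.
n_A = 1000·95751/279531 = 342.542... → 343.

343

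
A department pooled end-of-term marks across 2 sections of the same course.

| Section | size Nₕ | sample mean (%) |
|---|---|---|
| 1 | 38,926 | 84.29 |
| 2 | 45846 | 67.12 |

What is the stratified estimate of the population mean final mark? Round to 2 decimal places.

N = 84772; weights Wₕ = Nₕ/N = (0.4592, 0.5408).
x̄_st = Σ Wₕ·x̄ₕ = 0.4592·84.29 + 0.5408·67.12 ≈ 75.0042...
→ 75.00.

75.00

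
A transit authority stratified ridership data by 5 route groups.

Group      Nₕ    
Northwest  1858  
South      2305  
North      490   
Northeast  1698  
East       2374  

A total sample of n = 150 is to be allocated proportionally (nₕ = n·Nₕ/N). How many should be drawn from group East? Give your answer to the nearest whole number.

41

Share of group East = 2374/8725 = 0.27209.
Allocate 150 × 0.27209 = 40.814... → 41.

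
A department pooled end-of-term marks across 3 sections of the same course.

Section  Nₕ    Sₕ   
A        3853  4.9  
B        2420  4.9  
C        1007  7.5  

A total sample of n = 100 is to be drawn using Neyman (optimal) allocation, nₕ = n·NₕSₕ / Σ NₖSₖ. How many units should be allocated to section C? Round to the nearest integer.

A: NₕSₕ = 3853·4.9 = 18879.7
B: NₕSₕ = 2420·4.9 = 11858
C: NₕSₕ = 1007·7.5 = 7552.5
Σ NₕSₕ = 38290.2.
n_C = 100·7552.5/38290.2 = 19.724... → 20.

20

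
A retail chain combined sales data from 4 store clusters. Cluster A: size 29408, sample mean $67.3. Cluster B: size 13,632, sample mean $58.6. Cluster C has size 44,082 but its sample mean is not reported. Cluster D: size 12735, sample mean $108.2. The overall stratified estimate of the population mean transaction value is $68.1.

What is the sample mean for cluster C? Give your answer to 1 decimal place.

60.0

N = 29408 + 13632 + 44082 + 12735 = 99857.
Overall total = μ·N = 68.1·99857 = 6800261.7.
Subtract the known strata: 29408·67.3 + 13632·58.6 + 12735·108.2 = 4155920.6.
Remaining total for cluster C: 6800261.7 − 4155920.6 = 2644341.1.
Divide by its size: 2644341.1 / 44082 = 59.987... → 60.0.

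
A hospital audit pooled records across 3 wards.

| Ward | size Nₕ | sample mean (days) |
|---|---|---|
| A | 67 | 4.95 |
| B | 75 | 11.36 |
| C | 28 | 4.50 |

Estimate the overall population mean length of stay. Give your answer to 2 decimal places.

N = 170; weights Wₕ = Nₕ/N = (0.3941, 0.4412, 0.1647).
x̄_st = Σ Wₕ·x̄ₕ = 0.3941·4.95 + 0.4412·11.36 + 0.1647·4.50 ≈ 7.7038...
→ 7.70.

7.70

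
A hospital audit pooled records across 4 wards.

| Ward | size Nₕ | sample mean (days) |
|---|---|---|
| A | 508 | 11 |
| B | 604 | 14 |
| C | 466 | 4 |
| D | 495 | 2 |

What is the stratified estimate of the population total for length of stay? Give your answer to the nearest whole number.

16898

Estimate total by summing Nₕ·x̄ₕ over strata.
508·11 + 604·14 + 466·4 + 495·2 = 5588 + 8456 + 1864 + 990 = 16898.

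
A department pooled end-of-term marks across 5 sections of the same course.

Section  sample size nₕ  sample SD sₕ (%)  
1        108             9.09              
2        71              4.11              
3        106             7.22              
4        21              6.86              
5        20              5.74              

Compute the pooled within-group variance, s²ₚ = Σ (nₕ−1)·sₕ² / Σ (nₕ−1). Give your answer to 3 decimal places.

1: (108−1)·9.09² = 107·82.6281 = 8841.2067
2: (71−1)·4.11² = 70·16.8921 = 1182.447
3: (106−1)·7.22² = 105·52.1284 = 5473.482
4: (21−1)·6.86² = 20·47.0596 = 941.192
5: (20−1)·5.74² = 19·32.9476 = 626.0044
Numerator = 17064.3321; denominator = Σ(nₕ−1) = 321.
s²ₚ = 17064.3321/321 = 53.15991... → 53.160.

53.160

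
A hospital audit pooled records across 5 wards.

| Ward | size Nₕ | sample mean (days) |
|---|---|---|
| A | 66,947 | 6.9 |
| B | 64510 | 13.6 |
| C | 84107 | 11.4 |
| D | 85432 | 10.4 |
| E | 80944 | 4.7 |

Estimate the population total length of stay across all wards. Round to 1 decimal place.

3567019.7

Estimate total by summing Nₕ·x̄ₕ over strata.
66947·6.9 + 64510·13.6 + 84107·11.4 + 85432·10.4 + 80944·4.7 = 461934.3 + 877336 + 958819.8 + 888492.8 + 380436.8 = 3567019.7.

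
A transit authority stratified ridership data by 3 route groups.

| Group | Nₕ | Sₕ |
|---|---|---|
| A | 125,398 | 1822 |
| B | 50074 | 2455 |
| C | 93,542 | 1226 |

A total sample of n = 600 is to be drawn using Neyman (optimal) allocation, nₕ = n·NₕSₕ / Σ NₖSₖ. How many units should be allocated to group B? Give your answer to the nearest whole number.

158

A: NₕSₕ = 125398·1822 = 228475156
B: NₕSₕ = 50074·2455 = 122931670
C: NₕSₕ = 93542·1226 = 114682492
Σ NₕSₕ = 466089318.
n_B = 600·122931670/466089318 = 158.251... → 158.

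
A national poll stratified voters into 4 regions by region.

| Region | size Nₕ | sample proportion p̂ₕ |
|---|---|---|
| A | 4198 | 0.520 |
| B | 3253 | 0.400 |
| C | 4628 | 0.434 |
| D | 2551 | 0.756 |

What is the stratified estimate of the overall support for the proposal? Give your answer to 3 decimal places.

0.507

Wₕ = Nₕ/N with N = 14630: 0.2869, 0.2224, 0.3163, 0.1744.
p̂_st = 0.2869·0.520 + 0.2224·0.400 + 0.3163·0.434 + 0.1744·0.756 ≈ 0.50726... → 0.507.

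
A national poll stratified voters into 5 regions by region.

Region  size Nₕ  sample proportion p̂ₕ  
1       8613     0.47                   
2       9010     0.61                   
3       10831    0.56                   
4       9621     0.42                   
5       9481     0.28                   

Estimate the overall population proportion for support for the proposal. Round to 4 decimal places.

N = 8613 + 9010 + 10831 + 9621 + 9481 = 47556.
Overall proportion = Σ (Nₕ/N)·p̂ₕ.
Σ Nₕp̂ₕ = 4048.11 + 5496.1 + 6065.36 + 4040.82 + 2654.68 = 22305.07.
22305.07 / 47556 = 0.469027... → 0.4690.

0.4690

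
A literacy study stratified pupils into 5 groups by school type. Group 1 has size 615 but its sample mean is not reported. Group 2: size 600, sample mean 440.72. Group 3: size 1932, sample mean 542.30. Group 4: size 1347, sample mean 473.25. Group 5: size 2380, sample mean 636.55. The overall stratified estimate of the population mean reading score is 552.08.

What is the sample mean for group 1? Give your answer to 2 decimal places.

537.21

Σ Nₕx̄ₕ = N·μ, so 615·x̄_1 = 6874·552.08 − (600·440.72 + 1932·542.30 + 1347·473.25 + 2380·636.55).
= 3794997.92 − 3464612.35 = 330385.57.
x̄_1 = 330385.57 / 615 = 537.2123... → 537.21.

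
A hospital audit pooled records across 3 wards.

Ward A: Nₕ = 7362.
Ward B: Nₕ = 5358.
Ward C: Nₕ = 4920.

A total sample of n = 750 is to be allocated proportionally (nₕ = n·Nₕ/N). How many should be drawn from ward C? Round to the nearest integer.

209

Share of ward C = 4920/17640 = 0.27891.
Allocate 750 × 0.27891 = 209.184... → 209.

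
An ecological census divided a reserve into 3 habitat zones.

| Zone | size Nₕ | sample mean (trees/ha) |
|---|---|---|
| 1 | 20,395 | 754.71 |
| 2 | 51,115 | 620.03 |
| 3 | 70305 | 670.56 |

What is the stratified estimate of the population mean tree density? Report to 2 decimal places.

x̄_st = (Σ Nₕx̄ₕ) / (Σ Nₕ) = (20395·754.71 + 51115·620.03 + 70305·670.56) / 141815
= 94228864.7 / 141815 = 664.4492... → 664.45.

664.45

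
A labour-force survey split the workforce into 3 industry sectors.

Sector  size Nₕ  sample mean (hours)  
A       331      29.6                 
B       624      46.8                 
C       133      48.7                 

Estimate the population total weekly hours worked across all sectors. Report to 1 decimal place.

45477.9

A: 331·29.6 = 9797.6
B: 624·46.8 = 29203.2
C: 133·48.7 = 6477.1
τ̂ = Σ Nₕx̄ₕ = 45477.9.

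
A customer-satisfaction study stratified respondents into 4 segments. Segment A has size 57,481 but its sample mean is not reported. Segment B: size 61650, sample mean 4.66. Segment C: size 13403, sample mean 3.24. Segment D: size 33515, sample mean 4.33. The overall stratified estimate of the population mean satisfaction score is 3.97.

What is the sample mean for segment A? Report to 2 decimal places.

3.19

N = 57481 + 61650 + 13403 + 33515 = 166049.
Overall total = μ·N = 3.97·166049 = 659214.53.
Subtract the known strata: 61650·4.66 + 13403·3.24 + 33515·4.33 = 475834.67.
Remaining total for segment A: 659214.53 − 475834.67 = 183379.86.
Divide by its size: 183379.86 / 57481 = 3.1903... → 3.19.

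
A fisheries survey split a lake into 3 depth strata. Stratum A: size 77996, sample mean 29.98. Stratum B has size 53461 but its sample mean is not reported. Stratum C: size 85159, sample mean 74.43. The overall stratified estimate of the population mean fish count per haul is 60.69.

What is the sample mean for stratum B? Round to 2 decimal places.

N = 77996 + 53461 + 85159 = 216616.
Overall total = μ·N = 60.69·216616 = 13146425.04.
Subtract the known strata: 77996·29.98 + 85159·74.43 = 8676704.45.
Remaining total for stratum B: 13146425.04 − 8676704.45 = 4469720.59.
Divide by its size: 4469720.59 / 53461 = 83.6071... → 83.61.

83.61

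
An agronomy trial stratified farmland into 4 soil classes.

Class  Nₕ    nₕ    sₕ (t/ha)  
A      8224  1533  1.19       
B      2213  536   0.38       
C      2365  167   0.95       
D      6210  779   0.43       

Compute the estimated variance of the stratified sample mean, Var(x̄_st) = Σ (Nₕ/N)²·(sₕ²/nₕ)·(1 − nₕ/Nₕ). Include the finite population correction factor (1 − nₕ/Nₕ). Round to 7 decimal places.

N = 19012; Wₕ = Nₕ/N.
class A: (8224/19012)²·1.19²/1533·(1 − 1533/8224) = 0.0001406275
class B: (2213/19012)²·0.38²/536·(1 − 536/2213) = 0.0000027661
class C: (2365/19012)²·0.95²/167·(1 − 167/2365) = 0.0000777202
class D: (6210/19012)²·0.43²/779·(1 − 779/6210) = 0.0000221470
Sum = 0.0002432608 → 0.0002433.

0.0002433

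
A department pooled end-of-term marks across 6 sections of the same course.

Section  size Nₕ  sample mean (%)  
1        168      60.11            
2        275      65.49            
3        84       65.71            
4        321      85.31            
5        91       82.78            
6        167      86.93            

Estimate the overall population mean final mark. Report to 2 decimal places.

N = 168 + 275 + 84 + 321 + 91 + 167 = 1106.
The stratified mean weights each stratum mean by its population share Nₕ/N.
Σ Nₕx̄ₕ = 168·60.11 + 275·65.49 + 84·65.71 + 321·85.31 + 91·82.78 + 167·86.93 = 10098.48 + 18009.75 + 5519.64 + 27384.51 + 7532.98 + 14517.31 = 83062.67.
Divide by N: 83062.67 / 1106 = 75.1019... → 75.10.

75.10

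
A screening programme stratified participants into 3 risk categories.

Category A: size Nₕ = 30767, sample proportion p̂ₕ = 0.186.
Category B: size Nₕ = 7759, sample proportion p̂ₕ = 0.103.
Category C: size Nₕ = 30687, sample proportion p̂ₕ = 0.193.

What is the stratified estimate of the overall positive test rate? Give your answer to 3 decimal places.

0.180

N = 30767 + 7759 + 30687 = 69213.
Overall proportion = Σ (Nₕ/N)·p̂ₕ.
Σ Nₕp̂ₕ = 5722.662 + 799.177 + 5922.591 = 12444.43.
12444.43 / 69213 = 0.17980... → 0.180.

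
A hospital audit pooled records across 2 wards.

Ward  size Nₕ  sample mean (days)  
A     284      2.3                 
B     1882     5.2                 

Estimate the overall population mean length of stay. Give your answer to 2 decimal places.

4.82

N = 284 + 1882 = 2166.
The stratified mean weights each stratum mean by its population share Nₕ/N.
Σ Nₕx̄ₕ = 284·2.3 + 1882·5.2 = 653.2 + 9786.4 = 10439.6.
Divide by N: 10439.6 / 2166 = 4.8198... → 4.82.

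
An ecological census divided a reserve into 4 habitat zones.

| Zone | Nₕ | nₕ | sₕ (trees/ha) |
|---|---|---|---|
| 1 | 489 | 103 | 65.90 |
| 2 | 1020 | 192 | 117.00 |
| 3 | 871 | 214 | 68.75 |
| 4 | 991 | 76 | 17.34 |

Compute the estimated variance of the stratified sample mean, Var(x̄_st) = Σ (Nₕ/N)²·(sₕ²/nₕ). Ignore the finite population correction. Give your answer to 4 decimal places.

9.2313

N = 3371; Wₕ = Nₕ/N.
zone 1: (489/3371)²·65.90²/103 = 0.8872251
zone 2: (1020/3371)²·117.00²/192 = 6.5275970
zone 3: (871/3371)²·68.75²/214 = 1.4745192
zone 4: (991/3371)²·17.34²/76 = 0.3419120
Sum = 9.2312533 → 9.2313.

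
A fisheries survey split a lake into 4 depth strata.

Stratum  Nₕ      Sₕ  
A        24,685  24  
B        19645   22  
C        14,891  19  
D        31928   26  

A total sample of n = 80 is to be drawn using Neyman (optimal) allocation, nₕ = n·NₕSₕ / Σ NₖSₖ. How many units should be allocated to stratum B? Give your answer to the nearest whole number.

Σ NₕSₕ = 24685·24 + 19645·22 + 14891·19 + 31928·26 = 2137687.
Share for B: 432190/2137687 = 0.20218.
n_B = 80 × 0.20218 = 16.174... → 16.

16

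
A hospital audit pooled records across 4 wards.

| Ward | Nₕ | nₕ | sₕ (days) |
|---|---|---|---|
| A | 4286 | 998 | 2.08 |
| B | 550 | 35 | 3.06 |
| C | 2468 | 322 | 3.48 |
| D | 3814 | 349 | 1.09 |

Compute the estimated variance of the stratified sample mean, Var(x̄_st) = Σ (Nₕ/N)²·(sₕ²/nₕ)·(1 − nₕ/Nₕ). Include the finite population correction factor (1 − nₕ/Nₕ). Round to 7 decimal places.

N = 11118. Term for each stratum: Wₕ²sₕ²/nₕ·(1−nₕ/Nₕ).
Var(x̄_st) = 0.0004942273 + 0.0006130436 + 0.0016114771 + 0.0003639638 = 0.0030827119 → 0.0030827.

0.0030827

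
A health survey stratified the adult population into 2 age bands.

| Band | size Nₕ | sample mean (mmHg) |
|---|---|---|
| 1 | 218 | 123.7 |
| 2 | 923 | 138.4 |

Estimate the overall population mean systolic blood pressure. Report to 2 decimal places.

135.59

x̄_st = (Σ Nₕx̄ₕ) / (Σ Nₕ) = (218·123.7 + 923·138.4) / 1141
= 154709.8 / 1141 = 135.5914... → 135.59.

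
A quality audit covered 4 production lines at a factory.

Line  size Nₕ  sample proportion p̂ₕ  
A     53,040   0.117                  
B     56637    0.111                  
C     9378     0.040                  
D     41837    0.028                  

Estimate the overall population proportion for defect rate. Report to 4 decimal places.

0.0873

N = 53040 + 56637 + 9378 + 41837 = 160892.
Overall proportion = Σ (Nₕ/N)·p̂ₕ.
Σ Nₕp̂ₕ = 6205.68 + 6286.707 + 375.12 + 1171.436 = 14038.943.
14038.943 / 160892 = 0.087257... → 0.0873.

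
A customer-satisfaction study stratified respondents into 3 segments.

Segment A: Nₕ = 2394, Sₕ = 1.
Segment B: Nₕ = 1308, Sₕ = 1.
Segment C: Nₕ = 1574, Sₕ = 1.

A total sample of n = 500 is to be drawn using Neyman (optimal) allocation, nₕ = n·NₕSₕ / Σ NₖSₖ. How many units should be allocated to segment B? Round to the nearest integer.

Σ NₕSₕ = 2394·1 + 1308·1 + 1574·1 = 5276.
Share for B: 1308/5276 = 0.24792.
n_B = 500 × 0.24792 = 123.958... → 124.

124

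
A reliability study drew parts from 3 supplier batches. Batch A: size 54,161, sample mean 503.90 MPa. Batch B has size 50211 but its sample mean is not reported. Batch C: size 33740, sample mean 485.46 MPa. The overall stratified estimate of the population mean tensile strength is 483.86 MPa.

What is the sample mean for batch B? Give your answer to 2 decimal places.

N = 54161 + 50211 + 33740 = 138112.
Overall total = μ·N = 483.86·138112 = 66826872.32.
Subtract the known strata: 54161·503.90 + 33740·485.46 = 43671148.3.
Remaining total for batch B: 66826872.32 − 43671148.3 = 23155724.02.
Divide by its size: 23155724.02 / 50211 = 461.1683... → 461.17.

461.17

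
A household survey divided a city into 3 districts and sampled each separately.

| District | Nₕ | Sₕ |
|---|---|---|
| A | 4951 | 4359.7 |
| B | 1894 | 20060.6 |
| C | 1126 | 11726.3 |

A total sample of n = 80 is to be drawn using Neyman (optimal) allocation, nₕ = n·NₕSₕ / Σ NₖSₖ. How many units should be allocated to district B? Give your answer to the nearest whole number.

A: NₕSₕ = 4951·4359.7 = 21584874.7
B: NₕSₕ = 1894·20060.6 = 37994776.4
C: NₕSₕ = 1126·11726.3 = 13203813.8
Σ NₕSₕ = 72783464.9.
n_B = 80·37994776.4/72783464.9 = 41.762... → 42.

42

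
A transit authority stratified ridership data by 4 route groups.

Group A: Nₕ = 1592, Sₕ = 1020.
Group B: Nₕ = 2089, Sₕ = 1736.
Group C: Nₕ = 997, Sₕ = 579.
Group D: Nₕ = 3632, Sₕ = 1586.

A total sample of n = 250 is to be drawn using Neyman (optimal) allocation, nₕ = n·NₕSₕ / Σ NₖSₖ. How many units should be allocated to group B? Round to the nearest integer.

78

Σ NₕSₕ = 1592·1020 + 2089·1736 + 997·579 + 3632·1586 = 11587959.
Share for B: 3626504/11587959 = 0.31295.
n_B = 250 × 0.31295 = 78.239... → 78.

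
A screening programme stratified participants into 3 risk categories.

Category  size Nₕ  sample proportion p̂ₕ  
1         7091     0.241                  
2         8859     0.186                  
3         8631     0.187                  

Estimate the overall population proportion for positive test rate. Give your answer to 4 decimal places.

Wₕ = Nₕ/N with N = 24581: 0.2885, 0.3604, 0.3511.
p̂_st = 0.2885·0.241 + 0.3604·0.186 + 0.3511·0.187 ≈ 0.202217... → 0.2022.

0.2022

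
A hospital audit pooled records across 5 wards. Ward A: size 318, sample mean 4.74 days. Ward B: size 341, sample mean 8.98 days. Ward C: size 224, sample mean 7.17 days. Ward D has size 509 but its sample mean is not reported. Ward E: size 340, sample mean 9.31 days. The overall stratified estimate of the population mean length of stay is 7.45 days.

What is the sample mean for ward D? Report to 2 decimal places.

7.00

Σ Nₕx̄ₕ = N·μ, so 509·x̄_D = 1732·7.45 − (318·4.74 + 341·8.98 + 224·7.17 + 340·9.31).
= 12903.4 − 9340.98 = 3562.42.
x̄_D = 3562.42 / 509 = 6.9989... → 7.00.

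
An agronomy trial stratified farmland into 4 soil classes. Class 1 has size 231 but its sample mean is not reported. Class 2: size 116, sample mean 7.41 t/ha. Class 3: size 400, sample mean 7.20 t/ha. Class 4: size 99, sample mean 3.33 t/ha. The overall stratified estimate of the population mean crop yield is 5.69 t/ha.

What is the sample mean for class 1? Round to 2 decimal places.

Σ Nₕx̄ₕ = N·μ, so 231·x̄_1 = 846·5.69 − (116·7.41 + 400·7.20 + 99·3.33).
= 4813.74 − 4069.23 = 744.51.
x̄_1 = 744.51 / 231 = 3.2230... → 3.22.

3.22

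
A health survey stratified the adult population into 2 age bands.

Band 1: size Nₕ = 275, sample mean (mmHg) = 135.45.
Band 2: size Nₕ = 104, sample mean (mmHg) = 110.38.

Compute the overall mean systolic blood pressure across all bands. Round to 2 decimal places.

128.57

x̄_st = (Σ Nₕx̄ₕ) / (Σ Nₕ) = (275·135.45 + 104·110.38) / 379
= 48728.27 / 379 = 128.5706... → 128.57.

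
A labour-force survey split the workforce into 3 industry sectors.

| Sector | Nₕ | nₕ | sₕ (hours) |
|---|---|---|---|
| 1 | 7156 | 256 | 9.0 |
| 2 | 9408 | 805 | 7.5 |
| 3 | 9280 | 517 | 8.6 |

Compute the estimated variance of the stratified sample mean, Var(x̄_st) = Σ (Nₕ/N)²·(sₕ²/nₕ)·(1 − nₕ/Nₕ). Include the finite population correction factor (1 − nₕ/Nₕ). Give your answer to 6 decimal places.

0.049276

N = 25844. Term for each stratum: Wₕ²sₕ²/nₕ·(1−nₕ/Nₕ).
Var(x̄_st) = 0.023390797 + 0.008467485 + 0.017417575 = 0.049275856 → 0.049276.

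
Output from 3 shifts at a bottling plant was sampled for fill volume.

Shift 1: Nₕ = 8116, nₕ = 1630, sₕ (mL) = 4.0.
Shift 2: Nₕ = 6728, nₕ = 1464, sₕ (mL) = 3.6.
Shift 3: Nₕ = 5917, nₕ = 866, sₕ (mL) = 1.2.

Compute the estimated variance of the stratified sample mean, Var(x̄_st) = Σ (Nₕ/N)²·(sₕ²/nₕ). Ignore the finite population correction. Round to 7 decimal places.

0.0025649

N = 20761; Wₕ = Nₕ/N.
shift 1: (8116/20761)²·4.0²/1630 = 0.0015000990
shift 2: (6728/20761)²·3.6²/1464 = 0.0009296926
shift 3: (5917/20761)²·1.2²/866 = 0.0001350676
Sum = 0.0025648591 → 0.0025649.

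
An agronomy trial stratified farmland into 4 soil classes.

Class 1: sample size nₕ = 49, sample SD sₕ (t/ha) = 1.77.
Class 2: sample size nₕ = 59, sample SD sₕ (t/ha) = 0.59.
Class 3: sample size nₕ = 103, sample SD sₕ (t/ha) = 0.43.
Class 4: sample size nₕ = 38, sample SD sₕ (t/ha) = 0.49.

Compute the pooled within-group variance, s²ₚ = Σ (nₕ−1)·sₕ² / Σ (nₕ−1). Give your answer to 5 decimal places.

0.80944

Degrees of freedom: 48 + 58 + 102 + 37 = 245.
Σ(nₕ−1)sₕ² = 48·3.1329 + 58·0.3481 + 102·0.1849 + 37·0.2401 = 198.3125.
s²ₚ = 198.3125 / 245 = 0.8094388... → 0.80944.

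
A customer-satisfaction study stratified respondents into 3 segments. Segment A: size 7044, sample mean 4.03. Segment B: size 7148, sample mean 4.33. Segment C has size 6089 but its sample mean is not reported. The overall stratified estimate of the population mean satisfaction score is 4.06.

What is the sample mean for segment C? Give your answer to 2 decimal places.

3.78

Σ Nₕx̄ₕ = N·μ, so 6089·x̄_C = 20281·4.06 − (7044·4.03 + 7148·4.33).
= 82340.86 − 59338.16 = 23002.7.
x̄_C = 23002.7 / 6089 = 3.7777... → 3.78.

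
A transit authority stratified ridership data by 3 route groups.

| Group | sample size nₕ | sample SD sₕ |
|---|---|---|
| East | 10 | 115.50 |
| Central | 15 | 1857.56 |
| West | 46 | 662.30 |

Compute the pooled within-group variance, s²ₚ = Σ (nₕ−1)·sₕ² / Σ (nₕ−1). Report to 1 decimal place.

1002446.0

Degrees of freedom: 9 + 14 + 45 = 68.
Σ(nₕ−1)sₕ² = 9·13340.25 + 14·3450529.1536 + 45·438641.29 = 68166328.4504.
s²ₚ = 68166328.4504 / 68 = 1002446.007... → 1002446.0.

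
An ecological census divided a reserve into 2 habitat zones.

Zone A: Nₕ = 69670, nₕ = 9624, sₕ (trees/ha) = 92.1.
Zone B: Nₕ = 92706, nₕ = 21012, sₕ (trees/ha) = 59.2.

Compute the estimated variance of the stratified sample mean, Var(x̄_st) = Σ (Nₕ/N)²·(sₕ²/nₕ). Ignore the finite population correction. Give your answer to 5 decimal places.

N = 162376; Wₕ = Nₕ/N.
zone A: (69670/162376)²·92.1²/9624 = 0.16226004
zone B: (92706/162376)²·59.2²/21012 = 0.05436858
Sum = 0.21662863 → 0.21663.

0.21663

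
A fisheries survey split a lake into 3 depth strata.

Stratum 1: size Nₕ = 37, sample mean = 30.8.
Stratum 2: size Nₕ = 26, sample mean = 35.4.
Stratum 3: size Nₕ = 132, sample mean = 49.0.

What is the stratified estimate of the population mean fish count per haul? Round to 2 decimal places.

43.73

x̄_st = (Σ Nₕx̄ₕ) / (Σ Nₕ) = (37·30.8 + 26·35.4 + 132·49.0) / 195
= 8528 / 195 = 43.7333... → 43.73.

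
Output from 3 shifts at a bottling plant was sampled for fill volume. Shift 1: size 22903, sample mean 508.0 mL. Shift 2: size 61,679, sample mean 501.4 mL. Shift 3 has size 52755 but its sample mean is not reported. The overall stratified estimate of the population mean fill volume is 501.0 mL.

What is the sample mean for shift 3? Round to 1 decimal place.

Σ Nₕx̄ₕ = N·μ, so 52755·x̄_3 = 137337·501.0 − (22903·508.0 + 61679·501.4).
= 68805837 − 42560574.6 = 26245262.4.
x̄_3 = 26245262.4 / 52755 = 497.493... → 497.5.

497.5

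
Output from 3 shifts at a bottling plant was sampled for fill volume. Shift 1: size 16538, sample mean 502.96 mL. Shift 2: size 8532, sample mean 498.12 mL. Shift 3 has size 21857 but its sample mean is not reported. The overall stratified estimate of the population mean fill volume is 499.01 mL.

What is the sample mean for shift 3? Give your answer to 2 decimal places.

496.37

N = 16538 + 8532 + 21857 = 46927.
Overall total = μ·N = 499.01·46927 = 23417042.27.
Subtract the known strata: 16538·502.96 + 8532·498.12 = 12567912.32.
Remaining total for shift 3: 23417042.27 − 12567912.32 = 10849129.95.
Divide by its size: 10849129.95 / 21857 = 496.3687... → 496.37.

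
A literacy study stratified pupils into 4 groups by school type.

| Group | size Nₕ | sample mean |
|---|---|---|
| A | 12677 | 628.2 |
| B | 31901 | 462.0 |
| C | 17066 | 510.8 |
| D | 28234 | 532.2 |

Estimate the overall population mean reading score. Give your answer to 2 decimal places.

516.76

N = 89878; weights Wₕ = Nₕ/N = (0.1410, 0.3549, 0.1899, 0.3141).
x̄_st = Σ Wₕ·x̄ₕ = 0.1410·628.2 + 0.3549·462.0 + 0.1899·510.8 + 0.3141·532.2 ≈ 516.7605...
→ 516.76.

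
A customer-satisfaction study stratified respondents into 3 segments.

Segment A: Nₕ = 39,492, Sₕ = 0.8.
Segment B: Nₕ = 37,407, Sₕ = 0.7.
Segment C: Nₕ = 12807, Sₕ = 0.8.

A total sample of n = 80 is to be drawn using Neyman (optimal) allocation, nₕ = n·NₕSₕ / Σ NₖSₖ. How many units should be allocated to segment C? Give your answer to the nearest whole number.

Σ NₕSₕ = 39492·0.8 + 37407·0.7 + 12807·0.8 = 68024.1.
Share for C: 10245.6/68024.1 = 0.15062.
n_C = 80 × 0.15062 = 12.049... → 12.

12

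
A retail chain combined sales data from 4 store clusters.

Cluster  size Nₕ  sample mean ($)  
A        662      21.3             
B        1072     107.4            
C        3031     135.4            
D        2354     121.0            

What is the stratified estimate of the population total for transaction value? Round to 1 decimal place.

Estimate total by summing Nₕ·x̄ₕ over strata.
662·21.3 + 1072·107.4 + 3031·135.4 + 2354·121.0 = 14100.6 + 115132.8 + 410397.4 + 284834 = 824464.8.

824464.8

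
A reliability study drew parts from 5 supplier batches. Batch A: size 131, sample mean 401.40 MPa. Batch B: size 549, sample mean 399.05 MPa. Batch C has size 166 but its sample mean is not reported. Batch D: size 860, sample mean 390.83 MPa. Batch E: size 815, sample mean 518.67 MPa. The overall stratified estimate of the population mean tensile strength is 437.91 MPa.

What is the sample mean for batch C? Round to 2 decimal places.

442.65

N = 131 + 549 + 166 + 860 + 815 = 2521.
Overall total = μ·N = 437.91·2521 = 1103971.11.
Subtract the known strata: 131·401.40 + 549·399.05 + 860·390.83 + 815·518.67 = 1030491.7.
Remaining total for batch C: 1103971.11 − 1030491.7 = 73479.41.
Divide by its size: 73479.41 / 166 = 442.6470... → 442.65.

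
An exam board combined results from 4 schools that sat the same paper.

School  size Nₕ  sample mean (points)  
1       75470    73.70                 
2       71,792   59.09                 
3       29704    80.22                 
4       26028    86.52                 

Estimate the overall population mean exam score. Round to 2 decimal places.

71.13

N = 202994; weights Wₕ = Nₕ/N = (0.3718, 0.3537, 0.1463, 0.1282).
x̄_st = Σ Wₕ·x̄ₕ = 0.3718·73.70 + 0.3537·59.09 + 0.1463·80.22 + 0.1282·86.52 ≈ 71.1308...
→ 71.13.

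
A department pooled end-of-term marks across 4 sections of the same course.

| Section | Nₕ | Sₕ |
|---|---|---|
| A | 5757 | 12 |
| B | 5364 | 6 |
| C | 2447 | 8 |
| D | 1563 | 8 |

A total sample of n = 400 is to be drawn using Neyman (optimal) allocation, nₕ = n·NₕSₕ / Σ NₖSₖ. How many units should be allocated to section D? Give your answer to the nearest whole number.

38

A: NₕSₕ = 5757·12 = 69084
B: NₕSₕ = 5364·6 = 32184
C: NₕSₕ = 2447·8 = 19576
D: NₕSₕ = 1563·8 = 12504
Σ NₕSₕ = 133348.
n_D = 400·12504/133348 = 37.508... → 38.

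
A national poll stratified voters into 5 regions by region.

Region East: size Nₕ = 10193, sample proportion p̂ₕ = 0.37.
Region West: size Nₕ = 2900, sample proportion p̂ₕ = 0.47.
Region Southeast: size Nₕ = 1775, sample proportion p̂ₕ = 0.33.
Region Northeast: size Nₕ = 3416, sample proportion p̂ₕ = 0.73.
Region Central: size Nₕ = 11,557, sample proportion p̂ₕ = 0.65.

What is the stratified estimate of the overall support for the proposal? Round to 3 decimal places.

0.527

Wₕ = Nₕ/N with N = 29841: 0.3416, 0.0972, 0.0595, 0.1145, 0.3873.
p̂_st = 0.3416·0.37 + 0.0972·0.47 + 0.0595·0.33 + 0.1145·0.73 + 0.3873·0.65 ≈ 0.52699... → 0.527.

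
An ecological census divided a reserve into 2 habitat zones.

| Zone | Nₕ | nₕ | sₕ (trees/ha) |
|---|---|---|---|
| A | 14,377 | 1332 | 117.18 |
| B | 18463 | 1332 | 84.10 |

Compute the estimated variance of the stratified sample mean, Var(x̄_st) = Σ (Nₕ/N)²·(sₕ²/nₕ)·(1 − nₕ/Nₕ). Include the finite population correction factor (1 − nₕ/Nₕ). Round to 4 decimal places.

N = 32840; Wₕ = Nₕ/N.
zone A: (14377/32840)²·117.18²/1332·(1 − 1332/14377) = 1.7927050
zone B: (18463/32840)²·84.10²/1332·(1 − 1332/18463) = 1.5572791
Sum = 3.3499841 → 3.3500.

3.3500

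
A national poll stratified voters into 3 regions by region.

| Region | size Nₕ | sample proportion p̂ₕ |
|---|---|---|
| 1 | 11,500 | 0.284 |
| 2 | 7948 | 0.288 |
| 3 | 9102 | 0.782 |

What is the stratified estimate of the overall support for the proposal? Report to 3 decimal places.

N = 11500 + 7948 + 9102 = 28550.
Overall proportion = Σ (Nₕ/N)·p̂ₕ.
Σ Nₕp̂ₕ = 3266 + 2289.024 + 7117.764 = 12672.788.
12672.788 / 28550 = 0.44388... → 0.444.

0.444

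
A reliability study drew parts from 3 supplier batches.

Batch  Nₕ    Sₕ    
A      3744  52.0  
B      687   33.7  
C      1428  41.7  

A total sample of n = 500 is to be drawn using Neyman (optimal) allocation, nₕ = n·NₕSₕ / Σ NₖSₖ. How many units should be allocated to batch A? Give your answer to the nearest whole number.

Σ NₕSₕ = 3744·52.0 + 687·33.7 + 1428·41.7 = 277387.5.
Share for A: 194688/277387.5 = 0.70186.
n_A = 500 × 0.70186 = 350.931... → 351.

351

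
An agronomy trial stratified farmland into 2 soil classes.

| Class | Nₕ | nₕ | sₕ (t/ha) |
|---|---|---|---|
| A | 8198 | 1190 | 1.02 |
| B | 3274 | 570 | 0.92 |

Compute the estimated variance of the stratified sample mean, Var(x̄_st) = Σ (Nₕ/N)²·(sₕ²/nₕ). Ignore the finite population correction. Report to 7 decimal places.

0.0005674

N = 11472. Term for each stratum: Wₕ²sₕ²/nₕ.
Var(x̄_st) = 0.0004464686 + 0.0001209428 = 0.0005674114 → 0.0005674.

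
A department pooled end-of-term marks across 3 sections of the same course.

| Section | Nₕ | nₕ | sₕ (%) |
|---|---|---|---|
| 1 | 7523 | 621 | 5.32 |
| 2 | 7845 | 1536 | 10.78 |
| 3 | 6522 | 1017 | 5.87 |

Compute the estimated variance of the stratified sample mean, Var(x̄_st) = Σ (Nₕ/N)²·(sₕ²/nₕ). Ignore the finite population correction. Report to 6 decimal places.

N = 21890; Wₕ = Nₕ/N.
section 1: (7523/21890)²·5.32²/621 = 0.005382974
section 2: (7845/21890)²·10.78²/1536 = 0.009717190
section 3: (6522/21890)²·5.87²/1017 = 0.003007636
Sum = 0.018107800 → 0.018108.

0.018108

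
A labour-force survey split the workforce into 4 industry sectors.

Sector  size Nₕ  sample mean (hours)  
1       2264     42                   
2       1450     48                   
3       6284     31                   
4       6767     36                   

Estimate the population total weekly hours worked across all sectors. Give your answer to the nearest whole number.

Estimate total by summing Nₕ·x̄ₕ over strata.
2264·42 + 1450·48 + 6284·31 + 6767·36 = 95088 + 69600 + 194804 + 243612 = 603104.

603104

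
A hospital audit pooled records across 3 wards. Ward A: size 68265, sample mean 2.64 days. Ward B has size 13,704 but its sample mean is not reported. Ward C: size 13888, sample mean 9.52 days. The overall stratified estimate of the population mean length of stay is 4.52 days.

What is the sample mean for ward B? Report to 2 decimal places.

8.82

N = 68265 + 13704 + 13888 = 95857.
Overall total = μ·N = 4.52·95857 = 433273.64.
Subtract the known strata: 68265·2.64 + 13888·9.52 = 312433.36.
Remaining total for ward B: 433273.64 − 312433.36 = 120840.28.
Divide by its size: 120840.28 / 13704 = 8.8179... → 8.82.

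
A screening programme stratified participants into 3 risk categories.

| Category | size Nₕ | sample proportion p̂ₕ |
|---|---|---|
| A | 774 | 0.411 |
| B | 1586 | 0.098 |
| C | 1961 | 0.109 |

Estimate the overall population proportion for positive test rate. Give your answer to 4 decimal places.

N = 774 + 1586 + 1961 = 4321.
Overall proportion = Σ (Nₕ/N)·p̂ₕ.
Σ Nₕp̂ₕ = 318.114 + 155.428 + 213.749 = 687.291.
687.291 / 4321 = 0.159058... → 0.1591.

0.1591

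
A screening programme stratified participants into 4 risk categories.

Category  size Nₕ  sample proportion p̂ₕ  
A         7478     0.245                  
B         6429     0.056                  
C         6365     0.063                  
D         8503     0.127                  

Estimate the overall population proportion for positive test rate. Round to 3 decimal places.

N = 7478 + 6429 + 6365 + 8503 = 28775.
Overall proportion = Σ (Nₕ/N)·p̂ₕ.
Σ Nₕp̂ₕ = 1832.11 + 360.024 + 400.995 + 1079.881 = 3673.01.
3673.01 / 28775 = 0.12765... → 0.128.

0.128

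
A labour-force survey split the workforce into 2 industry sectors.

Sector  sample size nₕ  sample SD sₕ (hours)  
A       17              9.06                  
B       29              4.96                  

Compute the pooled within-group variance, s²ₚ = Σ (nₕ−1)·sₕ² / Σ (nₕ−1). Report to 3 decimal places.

45.504

A: (17−1)·9.06² = 16·82.0836 = 1313.3376
B: (29−1)·4.96² = 28·24.6016 = 688.8448
Numerator = 2002.1824; denominator = Σ(nₕ−1) = 44.
s²ₚ = 2002.1824/44 = 45.50415... → 45.504.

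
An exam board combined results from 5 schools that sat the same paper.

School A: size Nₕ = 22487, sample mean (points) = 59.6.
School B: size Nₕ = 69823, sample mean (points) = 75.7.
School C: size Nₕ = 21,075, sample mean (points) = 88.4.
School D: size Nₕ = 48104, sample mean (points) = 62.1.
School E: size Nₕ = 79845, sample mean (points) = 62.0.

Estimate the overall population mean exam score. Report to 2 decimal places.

N = 241334; weights Wₕ = Nₕ/N = (0.0932, 0.2893, 0.0873, 0.1993, 0.3308).
x̄_st = Σ Wₕ·x̄ₕ = 0.0932·59.6 + 0.2893·75.7 + 0.0873·88.4 + 0.1993·62.1 + 0.3308·62.0 ≈ 68.0654...
→ 68.07.

68.07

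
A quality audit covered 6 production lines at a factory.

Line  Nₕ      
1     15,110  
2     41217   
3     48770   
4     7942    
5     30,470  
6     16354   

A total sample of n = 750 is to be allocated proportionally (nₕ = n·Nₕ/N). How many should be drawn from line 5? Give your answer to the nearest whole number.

143

N = 15110 + 41217 + 48770 + 7942 + 30470 + 16354 = 159863.
n_5 = 750·30470/159863 = 142.951... → 143.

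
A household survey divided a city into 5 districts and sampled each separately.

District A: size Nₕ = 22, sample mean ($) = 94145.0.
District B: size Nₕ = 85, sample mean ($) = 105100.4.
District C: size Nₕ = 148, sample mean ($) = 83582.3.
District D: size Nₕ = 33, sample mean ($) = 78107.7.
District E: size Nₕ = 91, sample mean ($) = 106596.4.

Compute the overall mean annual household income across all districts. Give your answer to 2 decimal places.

x̄_st = (Σ Nₕx̄ₕ) / (Σ Nₕ) = (22·94145.0 + 85·105100.4 + 148·83582.3 + 33·78107.7 + 91·106596.4) / 379
= 35652730.9 / 379 = 94070.5301... → 94070.53.

94070.53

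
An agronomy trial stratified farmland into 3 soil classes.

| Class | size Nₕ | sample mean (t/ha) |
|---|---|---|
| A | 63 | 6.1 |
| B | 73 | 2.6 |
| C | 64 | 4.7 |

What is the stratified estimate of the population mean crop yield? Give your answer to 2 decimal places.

x̄_st = (Σ Nₕx̄ₕ) / (Σ Nₕ) = (63·6.1 + 73·2.6 + 64·4.7) / 200
= 874.9 / 200 = 4.3745 → 4.37.

4.37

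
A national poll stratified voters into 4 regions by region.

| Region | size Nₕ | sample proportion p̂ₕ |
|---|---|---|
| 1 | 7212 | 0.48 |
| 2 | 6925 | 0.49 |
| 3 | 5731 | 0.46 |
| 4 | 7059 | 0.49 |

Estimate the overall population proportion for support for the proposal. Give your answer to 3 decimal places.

0.481

N = 7212 + 6925 + 5731 + 7059 = 26927.
Overall proportion = Σ (Nₕ/N)·p̂ₕ.
Σ Nₕp̂ₕ = 3461.76 + 3393.25 + 2636.26 + 3458.91 = 12950.18.
12950.18 / 26927 = 0.48094... → 0.481.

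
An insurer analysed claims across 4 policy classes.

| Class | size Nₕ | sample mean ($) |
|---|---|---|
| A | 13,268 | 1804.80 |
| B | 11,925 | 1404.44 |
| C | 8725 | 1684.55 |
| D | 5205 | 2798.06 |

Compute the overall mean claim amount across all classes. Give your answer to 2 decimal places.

x̄_st = (Σ Nₕx̄ₕ) / (Σ Nₕ) = (13268·1804.80 + 11925·1404.44 + 8725·1684.55 + 5205·2798.06) / 39123
= 69955634.45 / 39123 = 1788.0948... → 1788.09.

1788.09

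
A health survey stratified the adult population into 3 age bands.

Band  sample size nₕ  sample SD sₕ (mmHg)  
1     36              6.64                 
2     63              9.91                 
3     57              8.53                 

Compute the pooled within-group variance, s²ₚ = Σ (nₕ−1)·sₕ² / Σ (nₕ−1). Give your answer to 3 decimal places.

1: (36−1)·6.64² = 35·44.0896 = 1543.136
2: (63−1)·9.91² = 62·98.2081 = 6088.9022
3: (57−1)·8.53² = 56·72.7609 = 4074.6104
Numerator = 11706.6486; denominator = Σ(nₕ−1) = 153.
s²ₚ = 11706.6486/153 = 76.51404... → 76.514.

76.514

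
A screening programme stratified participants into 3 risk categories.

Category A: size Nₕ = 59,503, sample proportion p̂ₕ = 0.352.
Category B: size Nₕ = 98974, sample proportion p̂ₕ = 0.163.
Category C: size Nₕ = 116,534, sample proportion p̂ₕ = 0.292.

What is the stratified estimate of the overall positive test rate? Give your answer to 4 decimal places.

Wₕ = Nₕ/N with N = 275011: 0.2164, 0.3599, 0.4237.
p̂_st = 0.2164·0.352 + 0.3599·0.163 + 0.4237·0.292 ≈ 0.258556... → 0.2586.

0.2586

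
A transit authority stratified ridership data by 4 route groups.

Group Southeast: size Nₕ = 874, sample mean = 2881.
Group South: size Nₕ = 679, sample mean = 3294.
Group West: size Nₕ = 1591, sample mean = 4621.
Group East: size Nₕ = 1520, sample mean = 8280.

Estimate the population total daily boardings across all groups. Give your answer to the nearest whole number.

Southeast: 874·2881 = 2517994
South: 679·3294 = 2236626
West: 1591·4621 = 7352011
East: 1520·8280 = 12585600
τ̂ = Σ Nₕx̄ₕ = 24692231.

24692231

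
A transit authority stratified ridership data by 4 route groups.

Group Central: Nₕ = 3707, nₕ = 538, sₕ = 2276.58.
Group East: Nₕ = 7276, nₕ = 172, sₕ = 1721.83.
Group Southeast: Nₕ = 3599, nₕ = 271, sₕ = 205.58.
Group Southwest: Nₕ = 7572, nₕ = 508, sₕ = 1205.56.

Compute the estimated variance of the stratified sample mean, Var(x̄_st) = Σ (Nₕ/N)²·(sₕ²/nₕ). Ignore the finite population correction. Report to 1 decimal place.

2467.3

N = 22154; Wₕ = Nₕ/N.
group Central: (3707/22154)²·2276.58²/538 = 269.7270
group East: (7276/22154)²·1721.83²/172 = 1859.2302
group Southeast: (3599/22154)²·205.58²/271 = 4.1158
group Southwest: (7572/22154)²·1205.56²/508 = 334.2188
Sum = 2467.2918 → 2467.3.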